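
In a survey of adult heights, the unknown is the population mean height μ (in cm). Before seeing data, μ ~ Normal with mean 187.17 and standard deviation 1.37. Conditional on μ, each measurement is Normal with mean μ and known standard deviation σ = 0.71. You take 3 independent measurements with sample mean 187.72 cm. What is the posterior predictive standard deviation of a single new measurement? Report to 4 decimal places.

For Normal data with known variance σ², a Normal(μ₀, σ₀²) prior on μ is conjugate. Posterior precision = 1/σ₀² + n/σ²; posterior mean is the precision-weighted average of μ₀ and x̄.
σ₀² = 1.37² = 1.8769, σ² = 0.71² = 0.5041; σ² + n·σ₀² = 0.5041 + 3·1.8769 = 6.1348.
Posterior precision = 1/σ₀² + n/σ² = 1/1.8769 + 3/0.5041 = (σ² + n·σ₀²)/(σ₀²σ²) = 6.1348/(1.8769·0.5041); posterior variance σₙ² = σ₀²σ²/(σ² + n·σ₀²) = 1.8769·0.5041/6.1348 = 0.154226.
Predictive variance for one new observation = σₙ² + σ² = 1.8769·0.5041/6.1348 + 0.5041 = σ²·(σ₀² + 6.1348)/6.1348 = 0.5041·8.0117/6.1348 = 0.658326; SD = √(0.5041·8.0117/6.1348) = 0.8114.

0.8114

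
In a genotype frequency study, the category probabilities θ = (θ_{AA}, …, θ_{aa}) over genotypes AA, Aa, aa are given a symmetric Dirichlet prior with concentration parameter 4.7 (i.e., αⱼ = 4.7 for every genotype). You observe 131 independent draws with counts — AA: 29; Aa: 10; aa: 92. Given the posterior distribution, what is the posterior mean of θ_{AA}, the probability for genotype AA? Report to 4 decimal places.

0.2323

The Dirichlet prior is conjugate to the Multinomial likelihood: each posterior αⱼ = prior αⱼ + observed count nⱼ.
Posterior concentration: (33.7, 14.7, 96.7), total = 145.1.
E[θ_{AA}|data] = α_{AA}/Σα = 33.7/145.1 = 0.2323.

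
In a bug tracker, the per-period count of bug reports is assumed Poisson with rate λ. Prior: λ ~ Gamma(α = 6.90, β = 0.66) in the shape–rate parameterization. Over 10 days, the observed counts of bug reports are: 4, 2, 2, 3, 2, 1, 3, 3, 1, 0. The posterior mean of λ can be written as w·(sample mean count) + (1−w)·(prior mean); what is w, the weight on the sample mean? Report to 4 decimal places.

0.9381

With a Gamma(shape α, rate β) prior, the Poisson likelihood is conjugate: the posterior is Gamma(α + ΣXᵢ, β + n).
Posterior mean = (α₀+S)/(β₀+n) = [n/(β₀+n)]·(S/n) + [β₀/(β₀+n)]·(α₀/β₀), so only n and β₀ enter the weight.
Weight on data w = n/(β₀+n) = 10/(0.66+10) = 10/10.66 = 0.9381.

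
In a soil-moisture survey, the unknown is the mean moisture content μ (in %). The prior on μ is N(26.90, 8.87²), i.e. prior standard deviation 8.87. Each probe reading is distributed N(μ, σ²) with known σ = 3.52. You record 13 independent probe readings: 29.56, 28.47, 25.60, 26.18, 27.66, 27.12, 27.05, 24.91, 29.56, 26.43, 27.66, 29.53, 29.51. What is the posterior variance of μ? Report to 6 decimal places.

0.941700

For Normal data with known variance σ², a Normal(μ₀, σ₀²) prior on μ is conjugate. Posterior precision = 1/σ₀² + n/σ²; posterior mean is the precision-weighted average of μ₀ and x̄.
σ₀² = 8.87² = 78.6769, σ² = 3.52² = 12.3904; σ² + n·σ₀² = 12.3904 + 13·78.6769 = 1035.1901.
Posterior precision = 1/σ₀² + n/σ² = 1/78.6769 + 13/12.3904 = (σ² + n·σ₀²)/(σ₀²σ²) = 1035.1901/(78.6769·12.3904); posterior variance σₙ² = σ₀²σ²/(σ² + n·σ₀²) = 78.6769·12.3904/1035.1901 = 0.941700.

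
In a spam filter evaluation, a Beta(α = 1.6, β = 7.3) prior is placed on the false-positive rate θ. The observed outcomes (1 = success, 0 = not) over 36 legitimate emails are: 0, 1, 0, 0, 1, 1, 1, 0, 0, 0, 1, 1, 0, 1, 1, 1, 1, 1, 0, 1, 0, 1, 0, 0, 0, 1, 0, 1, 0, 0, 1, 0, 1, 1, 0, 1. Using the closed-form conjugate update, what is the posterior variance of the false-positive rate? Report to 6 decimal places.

The Beta prior is conjugate to a Binomial/Bernoulli likelihood; the update adds successes to α and failures to β.
Posterior: Beta(α+k, β+n−k) = Beta(1.6+19, 7.3+17) = Beta(20.6, 24.3).
Var = αβ/((α+β)²(α+β+1)) = 20.6·24.3/(44.9²·45.9) = 0.005410.

0.005410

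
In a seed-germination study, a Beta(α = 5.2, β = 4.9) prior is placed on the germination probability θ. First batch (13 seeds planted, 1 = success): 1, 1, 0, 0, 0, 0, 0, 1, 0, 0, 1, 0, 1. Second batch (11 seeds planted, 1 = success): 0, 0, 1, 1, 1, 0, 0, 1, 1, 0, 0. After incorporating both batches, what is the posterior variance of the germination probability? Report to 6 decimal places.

0.007039

The Beta prior is conjugate to a Binomial/Bernoulli likelihood; the update adds successes to α and failures to β.
After batch 1: Beta(5.2+5, 4.9+8) = Beta(10.2, 12.9).
After batch 2: Beta(10.2+5, 12.9+6) = Beta(15.2, 18.9).
Var = αβ/((α+β)²(α+β+1)) = 15.2·18.9/(34.1²·35.1) = 0.007039.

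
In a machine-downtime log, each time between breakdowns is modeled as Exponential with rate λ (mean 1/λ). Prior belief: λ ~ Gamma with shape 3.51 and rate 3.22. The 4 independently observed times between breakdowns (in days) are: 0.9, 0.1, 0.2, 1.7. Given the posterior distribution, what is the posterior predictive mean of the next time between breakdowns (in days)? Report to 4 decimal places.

With a Gamma(shape α, rate β) prior on the exponential rate λ, the posterior after n observations with total T = Σxᵢ is Gamma(α+n, β+T).
Sum of observations T = 2.9 days; n = 4.
Posterior: Gamma(3.51+4, 3.22+2.9) = Gamma(7.51, 6.12).
The predictive distribution for the next observation is Lomax; its mean is β/(α−1) = 6.12/6.51 = 0.9401.

0.9401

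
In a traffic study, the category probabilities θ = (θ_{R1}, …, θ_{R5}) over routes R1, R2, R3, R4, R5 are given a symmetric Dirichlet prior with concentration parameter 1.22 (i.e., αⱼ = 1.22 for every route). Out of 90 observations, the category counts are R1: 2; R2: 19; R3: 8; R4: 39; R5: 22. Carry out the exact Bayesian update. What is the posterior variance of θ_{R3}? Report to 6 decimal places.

The Dirichlet prior is conjugate to the Multinomial likelihood: each posterior αⱼ = prior αⱼ + observed count nⱼ.
Posterior concentration: (3.22, 20.22, 9.22, 40.22, 23.22), total = 96.10.
Var[θ_j] = α_j(Σα−α_j)/((Σα)²(Σα+1)) = 9.22·86.88/(96.10²·97.10) = 0.000893.

0.000893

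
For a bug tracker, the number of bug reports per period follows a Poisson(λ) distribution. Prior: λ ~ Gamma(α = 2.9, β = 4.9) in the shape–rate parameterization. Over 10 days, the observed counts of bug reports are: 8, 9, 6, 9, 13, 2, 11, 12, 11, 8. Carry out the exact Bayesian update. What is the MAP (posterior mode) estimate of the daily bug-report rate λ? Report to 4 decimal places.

With a Gamma(shape α, rate β) prior, the Poisson likelihood is conjugate: the posterior is Gamma(α + ΣXᵢ, β + n).
Sum of counts S = 89 over n = 10 days.
Posterior: Gamma(α+S, β+n) = Gamma(2.9+89, 4.9+10) = Gamma(91.9, 14.9).
Mode of Gamma(α,β) for α≥1 is (α−1)/β = 90.9/14.9 = 6.1007.

6.1007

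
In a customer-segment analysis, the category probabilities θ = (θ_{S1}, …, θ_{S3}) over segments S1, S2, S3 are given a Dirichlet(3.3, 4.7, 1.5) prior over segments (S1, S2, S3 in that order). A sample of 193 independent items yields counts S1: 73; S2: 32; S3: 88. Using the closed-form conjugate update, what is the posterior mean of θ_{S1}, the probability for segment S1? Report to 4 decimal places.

0.3768

The Dirichlet prior is conjugate to the Multinomial likelihood: each posterior αⱼ = prior αⱼ + observed count nⱼ.
Posterior concentration: (76.3, 36.7, 89.5), total = 202.5.
E[θ_{S1}|data] = α_{S1}/Σα = 76.3/202.5 = 0.3768.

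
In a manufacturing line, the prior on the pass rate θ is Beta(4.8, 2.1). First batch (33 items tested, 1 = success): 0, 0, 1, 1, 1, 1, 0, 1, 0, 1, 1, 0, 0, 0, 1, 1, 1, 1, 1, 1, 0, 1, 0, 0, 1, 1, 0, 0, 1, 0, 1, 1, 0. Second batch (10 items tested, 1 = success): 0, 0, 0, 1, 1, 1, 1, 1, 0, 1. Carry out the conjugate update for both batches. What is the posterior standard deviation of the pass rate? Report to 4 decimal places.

0.0687

The Beta prior is conjugate to a Binomial/Bernoulli likelihood; the update adds successes to α and failures to β.
After batch 1: Beta(4.8+19, 2.1+14) = Beta(23.8, 16.1).
After batch 2: Beta(23.8+6, 16.1+4) = Beta(29.8, 20.1).
Var = αβ/((α+β)²(α+β+1)) = 29.8·20.1/(49.9²·50.9) = 0.00472600; SD = √0.00472600 = 0.0687.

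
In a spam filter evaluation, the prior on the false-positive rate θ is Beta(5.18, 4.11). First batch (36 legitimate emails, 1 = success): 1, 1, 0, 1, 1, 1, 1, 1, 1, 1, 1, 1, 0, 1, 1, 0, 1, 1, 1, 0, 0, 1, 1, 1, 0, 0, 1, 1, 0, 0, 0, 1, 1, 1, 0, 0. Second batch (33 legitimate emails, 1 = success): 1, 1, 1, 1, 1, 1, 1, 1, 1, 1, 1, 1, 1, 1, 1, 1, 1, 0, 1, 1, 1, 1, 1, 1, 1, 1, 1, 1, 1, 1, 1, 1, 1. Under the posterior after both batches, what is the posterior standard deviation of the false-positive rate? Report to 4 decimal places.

0.0464

The Beta prior is conjugate to a Binomial/Bernoulli likelihood; the update adds successes to α and failures to β.
After batch 1: Beta(5.18+24, 4.11+12) = Beta(29.18, 16.11).
After batch 2: Beta(29.18+32, 16.11+1) = Beta(61.18, 17.11).
Var = αβ/((α+β)²(α+β+1)) = 61.18·17.11/(78.29²·79.29) = 0.00215391; SD = √0.00215391 = 0.0464.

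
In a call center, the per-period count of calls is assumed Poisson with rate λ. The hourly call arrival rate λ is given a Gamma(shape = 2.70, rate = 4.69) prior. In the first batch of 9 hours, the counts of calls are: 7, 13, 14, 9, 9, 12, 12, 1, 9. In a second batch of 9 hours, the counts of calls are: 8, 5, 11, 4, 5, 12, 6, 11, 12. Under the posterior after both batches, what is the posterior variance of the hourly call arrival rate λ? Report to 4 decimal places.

With a Gamma(shape α, rate β) prior, the Poisson likelihood is conjugate: the posterior is Gamma(α + ΣXᵢ, β + n).
Batch 1: sum of counts S = 86 over n = 9 hours.
After batch 1: Gamma(α+S, β+n) = Gamma(2.70+86, 4.69+9) = Gamma(88.70, 13.69).
Batch 2: sum of counts S = 74 over n = 9 hours.
After batch 2: Gamma(α+S, β+n) = Gamma(88.70+74, 13.69+9) = Gamma(162.70, 22.69).
Var = α/β² = 162.70/22.69² = 0.3160.

0.3160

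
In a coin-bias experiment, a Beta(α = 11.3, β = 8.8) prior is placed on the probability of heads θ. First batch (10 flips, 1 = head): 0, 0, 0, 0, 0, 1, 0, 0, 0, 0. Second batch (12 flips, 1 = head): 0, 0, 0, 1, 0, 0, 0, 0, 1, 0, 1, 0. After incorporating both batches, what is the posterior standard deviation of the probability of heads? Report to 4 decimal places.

0.0733

The Beta prior is conjugate to a Binomial/Bernoulli likelihood; the update adds successes to α and failures to β.
After batch 1: Beta(11.3+1, 8.8+9) = Beta(12.3, 17.8).
After batch 2: Beta(12.3+3, 17.8+9) = Beta(15.3, 26.8).
Var = αβ/((α+β)²(α+β+1)) = 15.3·26.8/(42.1²·43.1) = 0.00536766; SD = √0.00536766 = 0.0733.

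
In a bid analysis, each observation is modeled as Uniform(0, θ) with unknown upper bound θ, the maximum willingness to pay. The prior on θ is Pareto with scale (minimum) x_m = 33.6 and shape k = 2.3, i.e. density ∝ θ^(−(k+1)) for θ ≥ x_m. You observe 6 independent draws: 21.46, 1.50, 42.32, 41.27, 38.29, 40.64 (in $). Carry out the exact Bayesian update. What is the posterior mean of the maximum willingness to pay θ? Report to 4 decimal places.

A Pareto(scale x_m, shape k) prior on the upper bound θ of Uniform(0, θ) is conjugate: posterior is Pareto(max(x_m, max xᵢ), k + n).
Sample maximum = 42.32; prior scale x_m = 33.6 → posterior scale = max = 42.32.
Posterior shape = 2.3 + 6 = 8.3.
E[θ|data] = k·x_m/(k−1) = 8.3·42.32/7.3 = 48.1173.

48.1173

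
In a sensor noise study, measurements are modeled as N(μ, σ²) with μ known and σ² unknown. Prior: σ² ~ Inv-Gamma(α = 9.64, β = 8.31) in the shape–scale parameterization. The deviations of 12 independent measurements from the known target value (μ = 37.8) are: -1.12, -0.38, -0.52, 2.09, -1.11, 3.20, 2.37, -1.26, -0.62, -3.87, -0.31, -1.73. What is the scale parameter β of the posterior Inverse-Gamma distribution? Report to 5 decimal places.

29.89210

With known mean μ and an Inverse-Gamma(α, β) prior on σ², the Normal likelihood is conjugate: posterior is Inv-Gamma(α + n/2, β + Σ(xᵢ−μ)²/2).
Σ(xᵢ−μ)² = (-1.12)² + (-0.38)² + (-0.52)² + (2.09)² + (-1.11)² + (3.20)² + (2.37)² + (-1.26)² + (-0.62)² + (-3.87)² + (-0.31)² + (-1.73)² = 43.1642.
Posterior: Inv-Gamma(9.64 + 12/2, 8.31 + 43.1642/2) = Inv-Gamma(15.64, 29.89210).
Posterior β = 29.89210.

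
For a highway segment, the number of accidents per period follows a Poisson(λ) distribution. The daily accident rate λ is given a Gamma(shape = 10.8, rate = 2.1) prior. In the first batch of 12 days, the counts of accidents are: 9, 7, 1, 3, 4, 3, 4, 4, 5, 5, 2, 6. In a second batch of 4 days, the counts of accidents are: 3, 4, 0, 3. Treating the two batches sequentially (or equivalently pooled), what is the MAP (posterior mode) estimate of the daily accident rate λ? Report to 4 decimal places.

With a Gamma(shape α, rate β) prior, the Poisson likelihood is conjugate: the posterior is Gamma(α + ΣXᵢ, β + n).
Batch 1: sum of counts S = 53 over n = 12 days.
After batch 1: Gamma(α+S, β+n) = Gamma(10.8+53, 2.1+12) = Gamma(63.8, 14.1).
Batch 2: sum of counts S = 10 over n = 4 days.
After batch 2: Gamma(α+S, β+n) = Gamma(63.8+10, 14.1+4) = Gamma(73.8, 18.1).
Mode of Gamma(α,β) for α≥1 is (α−1)/β = 72.8/18.1 = 4.0221.

4.0221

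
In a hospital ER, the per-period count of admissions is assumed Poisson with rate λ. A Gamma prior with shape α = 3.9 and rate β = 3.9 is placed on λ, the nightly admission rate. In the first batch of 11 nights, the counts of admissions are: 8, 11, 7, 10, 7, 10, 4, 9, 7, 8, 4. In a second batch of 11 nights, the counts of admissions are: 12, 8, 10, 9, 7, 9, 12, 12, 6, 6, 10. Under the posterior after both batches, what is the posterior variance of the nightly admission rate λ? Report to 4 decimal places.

With a Gamma(shape α, rate β) prior, the Poisson likelihood is conjugate: the posterior is Gamma(α + ΣXᵢ, β + n).
Batch 1: sum of counts S = 85 over n = 11 nights.
After batch 1: Gamma(α+S, β+n) = Gamma(3.9+85, 3.9+11) = Gamma(88.9, 14.9).
Batch 2: sum of counts S = 101 over n = 11 nights.
After batch 2: Gamma(α+S, β+n) = Gamma(88.9+101, 14.9+11) = Gamma(189.9, 25.9).
Var = α/β² = 189.9/25.9² = 0.2831.

0.2831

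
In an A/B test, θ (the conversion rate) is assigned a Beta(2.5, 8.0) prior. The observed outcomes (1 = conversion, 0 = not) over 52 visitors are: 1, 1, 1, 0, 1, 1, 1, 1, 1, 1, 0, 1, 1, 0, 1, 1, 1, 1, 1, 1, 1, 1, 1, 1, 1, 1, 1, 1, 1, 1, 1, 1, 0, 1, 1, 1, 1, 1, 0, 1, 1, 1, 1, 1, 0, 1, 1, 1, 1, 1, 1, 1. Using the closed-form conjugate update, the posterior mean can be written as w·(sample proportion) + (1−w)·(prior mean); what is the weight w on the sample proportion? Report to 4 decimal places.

0.8320

The Beta prior is conjugate to a Binomial/Bernoulli likelihood; the update adds successes to α and failures to β.
Posterior mean = (α₀+k)/(α₀+β₀+n) = [n/(α₀+β₀+n)]·(k/n) + [(α₀+β₀)/(α₀+β₀+n)]·α₀/(α₀+β₀), so only n and the prior enter the weight.
The weight on the data is w = n/(α₀+β₀+n) = 52/(2.5+8.0+52) = 52/62.5 = 0.8320.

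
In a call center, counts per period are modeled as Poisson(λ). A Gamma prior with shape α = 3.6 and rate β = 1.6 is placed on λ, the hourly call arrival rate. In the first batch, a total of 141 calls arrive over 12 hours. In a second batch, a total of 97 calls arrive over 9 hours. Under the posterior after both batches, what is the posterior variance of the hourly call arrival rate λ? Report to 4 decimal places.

With a Gamma(shape α, rate β) prior, the Poisson likelihood is conjugate: the posterior is Gamma(α + ΣXᵢ, β + n).
After batch 1: Gamma(α+S, β+n) = Gamma(3.6+141, 1.6+12) = Gamma(144.6, 13.6).
After batch 2: Gamma(α+S, β+n) = Gamma(144.6+97, 13.6+9) = Gamma(241.6, 22.6).
Var = α/β² = 241.6/22.6² = 0.4730.

0.4730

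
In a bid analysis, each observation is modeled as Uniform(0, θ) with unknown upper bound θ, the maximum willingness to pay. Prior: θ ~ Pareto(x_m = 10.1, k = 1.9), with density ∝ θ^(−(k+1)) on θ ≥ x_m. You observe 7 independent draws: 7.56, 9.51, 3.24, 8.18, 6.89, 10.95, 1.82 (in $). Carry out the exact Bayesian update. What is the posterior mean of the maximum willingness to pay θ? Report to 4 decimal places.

A Pareto(scale x_m, shape k) prior on the upper bound θ of Uniform(0, θ) is conjugate: posterior is Pareto(max(x_m, max xᵢ), k + n).
Sample maximum = 10.95; prior scale x_m = 10.1 → posterior scale = max = 10.95.
Posterior shape = 1.9 + 7 = 8.9.
E[θ|data] = k·x_m/(k−1) = 8.9·10.95/7.9 = 12.3361.

12.3361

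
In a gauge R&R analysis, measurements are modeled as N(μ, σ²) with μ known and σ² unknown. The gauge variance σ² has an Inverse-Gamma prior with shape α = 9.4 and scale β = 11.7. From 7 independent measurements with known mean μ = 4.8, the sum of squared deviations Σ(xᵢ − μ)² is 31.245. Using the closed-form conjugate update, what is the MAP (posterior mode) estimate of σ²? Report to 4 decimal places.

With known mean μ and an Inverse-Gamma(α, β) prior on σ², the Normal likelihood is conjugate: posterior is Inv-Gamma(α + n/2, β + Σ(xᵢ−μ)²/2).
Posterior: Inv-Gamma(9.4 + 7/2, 11.7 + 31.245/2) = Inv-Gamma(12.90, 27.3225).
Mode = β/(α+1) = 27.3225/13.90 = 1.9656.

1.9656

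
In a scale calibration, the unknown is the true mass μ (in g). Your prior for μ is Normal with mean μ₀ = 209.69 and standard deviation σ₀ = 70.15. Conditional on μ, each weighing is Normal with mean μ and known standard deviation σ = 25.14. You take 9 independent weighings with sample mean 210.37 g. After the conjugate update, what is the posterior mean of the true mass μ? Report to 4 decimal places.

For Normal data with known variance σ², a Normal(μ₀, σ₀²) prior on μ is conjugate. Posterior precision = 1/σ₀² + n/σ²; posterior mean is the precision-weighted average of μ₀ and x̄.
n·x̄ = 9·210.37 = 1893.33.
σ₀² = 70.15² = 4921.0225, σ² = 25.14² = 632.0196; σ² + n·σ₀² = 632.0196 + 9·4921.0225 = 44921.2221.
Posterior mean = (μ₀/σ₀² + n·x̄/σ²)/(1/σ₀² + n/σ²) = (σ²·μ₀ + σ₀²·n·x̄)/(σ² + n·σ₀²) = (632.0196·209.69 + 4921.0225·1893.33)/44921.2221 = 9449647.719849/44921.2221 = 210.3604.

210.3604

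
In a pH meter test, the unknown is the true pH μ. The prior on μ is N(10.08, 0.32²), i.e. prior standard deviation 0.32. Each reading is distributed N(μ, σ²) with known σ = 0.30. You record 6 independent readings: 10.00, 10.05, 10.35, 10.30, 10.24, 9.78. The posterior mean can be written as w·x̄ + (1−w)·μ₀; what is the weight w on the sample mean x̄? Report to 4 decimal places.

For Normal data with known variance σ², a Normal(μ₀, σ₀²) prior on μ is conjugate. Posterior precision = 1/σ₀² + n/σ²; posterior mean is the precision-weighted average of μ₀ and x̄.
σ₀² = 0.32² = 0.1024, σ² = 0.30² = 0.09. Prior precision 1/σ₀² = 1/0.1024; data precision n/σ² = 6/0.09.
w = (n/σ²)/(1/σ₀² + n/σ²) = n·σ₀²/(σ² + n·σ₀²) = 6·0.1024/(0.09 + 6·0.1024) = 0.6144/0.7044 = 0.8722.

0.8722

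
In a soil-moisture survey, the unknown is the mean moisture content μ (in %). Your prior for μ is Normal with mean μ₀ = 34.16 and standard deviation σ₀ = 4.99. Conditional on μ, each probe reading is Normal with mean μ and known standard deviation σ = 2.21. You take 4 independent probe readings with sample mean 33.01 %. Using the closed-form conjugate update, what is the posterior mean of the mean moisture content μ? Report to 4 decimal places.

33.0638

For Normal data with known variance σ², a Normal(μ₀, σ₀²) prior on μ is conjugate. Posterior precision = 1/σ₀² + n/σ²; posterior mean is the precision-weighted average of μ₀ and x̄.
n·x̄ = 4·33.01 = 132.04.
σ₀² = 4.99² = 24.9001, σ² = 2.21² = 4.8841; σ² + n·σ₀² = 4.8841 + 4·24.9001 = 104.4845.
Posterior mean = (μ₀/σ₀² + n·x̄/σ²)/(1/σ₀² + n/σ²) = (σ²·μ₀ + σ₀²·n·x̄)/(σ² + n·σ₀²) = (4.8841·34.16 + 24.9001·132.04)/104.4845 = 3454.65006/104.4845 = 33.0638.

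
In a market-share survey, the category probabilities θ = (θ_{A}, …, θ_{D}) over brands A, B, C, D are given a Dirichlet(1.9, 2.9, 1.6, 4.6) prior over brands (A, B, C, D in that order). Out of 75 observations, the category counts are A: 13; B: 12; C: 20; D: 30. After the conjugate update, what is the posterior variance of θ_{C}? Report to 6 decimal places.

0.002162

The Dirichlet prior is conjugate to the Multinomial likelihood: each posterior αⱼ = prior αⱼ + observed count nⱼ.
Posterior concentration: (14.9, 14.9, 21.6, 34.6), total = 86.0.
Var[θ_j] = α_j(Σα−α_j)/((Σα)²(Σα+1)) = 21.6·64.4/(86.0²·87.0) = 0.002162.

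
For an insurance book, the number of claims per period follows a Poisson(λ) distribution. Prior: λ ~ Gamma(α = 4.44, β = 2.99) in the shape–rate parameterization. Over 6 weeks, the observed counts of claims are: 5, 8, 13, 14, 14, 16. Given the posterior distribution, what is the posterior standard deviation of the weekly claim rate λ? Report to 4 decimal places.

With a Gamma(shape α, rate β) prior, the Poisson likelihood is conjugate: the posterior is Gamma(α + ΣXᵢ, β + n).
Sum of counts S = 70 over n = 6 weeks.
Posterior: Gamma(α+S, β+n) = Gamma(4.44+70, 2.99+6) = Gamma(74.44, 8.99).
SD = √α/β = √74.44/8.99 = 0.9597.

0.9597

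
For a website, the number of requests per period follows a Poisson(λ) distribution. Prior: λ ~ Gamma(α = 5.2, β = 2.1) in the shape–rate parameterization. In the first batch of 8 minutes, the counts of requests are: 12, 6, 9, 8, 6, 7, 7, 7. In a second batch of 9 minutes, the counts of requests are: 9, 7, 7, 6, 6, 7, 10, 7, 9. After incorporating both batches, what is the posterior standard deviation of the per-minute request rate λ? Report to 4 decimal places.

With a Gamma(shape α, rate β) prior, the Poisson likelihood is conjugate: the posterior is Gamma(α + ΣXᵢ, β + n).
Batch 1: sum of counts S = 62 over n = 8 minutes.
After batch 1: Gamma(α+S, β+n) = Gamma(5.2+62, 2.1+8) = Gamma(67.2, 10.1).
Batch 2: sum of counts S = 68 over n = 9 minutes.
After batch 2: Gamma(α+S, β+n) = Gamma(67.2+68, 10.1+9) = Gamma(135.2, 19.1).
SD = √α/β = √135.2/19.1 = 0.6088.

0.6088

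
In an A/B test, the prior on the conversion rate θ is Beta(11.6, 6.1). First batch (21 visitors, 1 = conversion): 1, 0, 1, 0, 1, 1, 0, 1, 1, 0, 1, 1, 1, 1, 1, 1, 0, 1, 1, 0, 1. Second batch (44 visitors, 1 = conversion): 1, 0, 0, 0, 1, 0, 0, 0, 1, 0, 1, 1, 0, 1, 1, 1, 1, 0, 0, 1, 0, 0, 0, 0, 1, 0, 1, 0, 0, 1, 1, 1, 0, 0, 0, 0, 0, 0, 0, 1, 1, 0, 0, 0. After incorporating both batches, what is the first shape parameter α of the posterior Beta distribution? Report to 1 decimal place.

The Beta prior is conjugate to a Binomial/Bernoulli likelihood; the update adds successes to α and failures to β.
After batch 1: Beta(11.6+15, 6.1+6) = Beta(26.6, 12.1).
After batch 2: Beta(26.6+17, 12.1+27) = Beta(43.6, 39.1).
Posterior α = 43.6.

43.6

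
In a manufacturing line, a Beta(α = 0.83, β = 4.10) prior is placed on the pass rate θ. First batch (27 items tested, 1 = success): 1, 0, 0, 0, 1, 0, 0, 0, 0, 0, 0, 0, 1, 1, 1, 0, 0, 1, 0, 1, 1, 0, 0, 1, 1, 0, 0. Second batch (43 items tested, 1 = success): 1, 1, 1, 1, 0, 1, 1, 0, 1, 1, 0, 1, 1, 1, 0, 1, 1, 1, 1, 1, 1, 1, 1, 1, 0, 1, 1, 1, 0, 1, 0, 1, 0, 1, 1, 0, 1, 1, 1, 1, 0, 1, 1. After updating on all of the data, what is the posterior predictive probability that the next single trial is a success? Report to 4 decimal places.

The Beta prior is conjugate to a Binomial/Bernoulli likelihood; the update adds successes to α and failures to β.
After batch 1: Beta(0.83+10, 4.10+17) = Beta(10.83, 21.10).
After batch 2: Beta(10.83+33, 21.10+10) = Beta(43.83, 31.10).
For a single future Bernoulli trial, P(success | data) = α/(α+β) = 0.5849.

0.5849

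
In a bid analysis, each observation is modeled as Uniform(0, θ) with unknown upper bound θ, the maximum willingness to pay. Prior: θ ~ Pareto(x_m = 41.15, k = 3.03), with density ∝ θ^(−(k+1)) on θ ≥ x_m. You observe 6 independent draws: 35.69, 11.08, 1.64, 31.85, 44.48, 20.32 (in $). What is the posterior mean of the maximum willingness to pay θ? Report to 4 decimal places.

50.0192

A Pareto(scale x_m, shape k) prior on the upper bound θ of Uniform(0, θ) is conjugate: posterior is Pareto(max(x_m, max xᵢ), k + n).
Sample maximum = 44.48; prior scale x_m = 41.15 → posterior scale = max = 44.48.
Posterior shape = 3.03 + 6 = 9.03.
E[θ|data] = k·x_m/(k−1) = 9.03·44.48/8.03 = 50.0192.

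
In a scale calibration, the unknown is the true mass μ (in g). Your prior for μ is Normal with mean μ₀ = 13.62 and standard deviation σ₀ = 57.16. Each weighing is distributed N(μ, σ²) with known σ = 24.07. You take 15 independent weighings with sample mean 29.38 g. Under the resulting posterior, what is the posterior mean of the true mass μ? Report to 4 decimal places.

For Normal data with known variance σ², a Normal(μ₀, σ₀²) prior on μ is conjugate. Posterior precision = 1/σ₀² + n/σ²; posterior mean is the precision-weighted average of μ₀ and x̄.
n·x̄ = 15·29.38 = 440.7.
σ₀² = 57.16² = 3267.2656, σ² = 24.07² = 579.3649; σ² + n·σ₀² = 579.3649 + 15·3267.2656 = 49588.3489.
Posterior mean = (μ₀/σ₀² + n·x̄/σ²)/(1/σ₀² + n/σ²) = (σ²·μ₀ + σ₀²·n·x̄)/(σ² + n·σ₀²) = (579.3649·13.62 + 3267.2656·440.7)/49588.3489 = 1447774.899858/49588.3489 = 29.1959.

29.1959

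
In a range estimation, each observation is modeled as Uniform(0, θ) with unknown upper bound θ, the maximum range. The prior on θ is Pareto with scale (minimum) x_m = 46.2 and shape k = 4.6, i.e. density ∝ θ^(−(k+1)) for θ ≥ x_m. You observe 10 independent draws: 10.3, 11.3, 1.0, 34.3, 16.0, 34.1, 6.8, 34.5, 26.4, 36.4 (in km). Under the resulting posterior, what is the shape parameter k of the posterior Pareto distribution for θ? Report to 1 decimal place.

A Pareto(scale x_m, shape k) prior on the upper bound θ of Uniform(0, θ) is conjugate: posterior is Pareto(max(x_m, max xᵢ), k + n).
Sample maximum = 36.4; prior scale x_m = 46.2 → posterior scale = max = 46.2.
Posterior shape = 4.6 + 10 = 14.6.
Posterior shape k = 14.6.

14.6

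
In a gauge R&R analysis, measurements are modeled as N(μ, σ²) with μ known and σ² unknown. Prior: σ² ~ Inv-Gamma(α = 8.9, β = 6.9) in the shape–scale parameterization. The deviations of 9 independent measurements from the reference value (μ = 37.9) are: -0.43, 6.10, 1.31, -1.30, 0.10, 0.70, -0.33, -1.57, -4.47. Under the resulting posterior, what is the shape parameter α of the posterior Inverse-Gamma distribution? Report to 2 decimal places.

13.40

With known mean μ and an Inverse-Gamma(α, β) prior on σ², the Normal likelihood is conjugate: posterior is Inv-Gamma(α + n/2, β + Σ(xᵢ−μ)²/2).
Σ(xᵢ−μ)² = (-0.43)² + (6.10)² + (1.31)² + (-1.30)² + (0.10)² + (0.70)² + (-0.33)² + (-1.57)² + (-4.47)² = 63.8557.
Posterior: Inv-Gamma(8.9 + 9/2, 6.9 + 63.8557/2) = Inv-Gamma(13.40, 38.82785).
Posterior α = 13.40.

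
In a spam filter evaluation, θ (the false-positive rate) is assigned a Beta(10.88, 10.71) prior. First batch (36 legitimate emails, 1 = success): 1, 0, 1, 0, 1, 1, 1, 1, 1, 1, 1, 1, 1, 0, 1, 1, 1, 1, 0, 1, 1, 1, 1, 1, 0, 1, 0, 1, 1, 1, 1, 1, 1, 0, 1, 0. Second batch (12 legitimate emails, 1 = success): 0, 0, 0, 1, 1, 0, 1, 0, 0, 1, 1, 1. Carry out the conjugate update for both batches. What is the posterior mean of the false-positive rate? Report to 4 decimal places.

The Beta prior is conjugate to a Binomial/Bernoulli likelihood; the update adds successes to α and failures to β.
After batch 1: Beta(10.88+28, 10.71+8) = Beta(38.88, 18.71).
After batch 2: Beta(38.88+6, 18.71+6) = Beta(44.88, 24.71).
Posterior mean = α/(α+β) = 44.88/69.59 = 0.6449.

0.6449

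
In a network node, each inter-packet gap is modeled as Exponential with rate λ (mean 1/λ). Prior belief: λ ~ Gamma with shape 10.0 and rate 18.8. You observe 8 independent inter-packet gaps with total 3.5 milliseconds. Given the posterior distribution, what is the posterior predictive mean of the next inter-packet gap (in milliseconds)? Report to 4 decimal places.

1.3118

With a Gamma(shape α, rate β) prior on the exponential rate λ, the posterior after n observations with total T = Σxᵢ is Gamma(α+n, β+T).
Posterior: Gamma(10.0+8, 18.8+3.5) = Gamma(18.0, 22.3).
The predictive distribution for the next observation is Lomax; its mean is β/(α−1) = 22.3/17.0 = 1.3118.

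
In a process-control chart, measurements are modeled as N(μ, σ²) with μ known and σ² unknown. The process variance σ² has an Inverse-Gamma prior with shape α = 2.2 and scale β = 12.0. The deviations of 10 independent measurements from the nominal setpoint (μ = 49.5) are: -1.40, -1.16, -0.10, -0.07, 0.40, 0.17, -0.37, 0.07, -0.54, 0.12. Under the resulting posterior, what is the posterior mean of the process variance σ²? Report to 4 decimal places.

With known mean μ and an Inverse-Gamma(α, β) prior on σ², the Normal likelihood is conjugate: posterior is Inv-Gamma(α + n/2, β + Σ(xᵢ−μ)²/2).
Σ(xᵢ−μ)² = (-1.40)² + (-1.16)² + (-0.10)² + (-0.07)² + (0.40)² + (0.17)² + (-0.37)² + (0.07)² + (-0.54)² + (0.12)² = 3.9572.
Posterior: Inv-Gamma(2.2 + 10/2, 12.0 + 3.9572/2) = Inv-Gamma(7.20, 13.97860).
E[σ²|data] = β/(α−1) = 13.97860/6.20 = 2.2546.

2.2546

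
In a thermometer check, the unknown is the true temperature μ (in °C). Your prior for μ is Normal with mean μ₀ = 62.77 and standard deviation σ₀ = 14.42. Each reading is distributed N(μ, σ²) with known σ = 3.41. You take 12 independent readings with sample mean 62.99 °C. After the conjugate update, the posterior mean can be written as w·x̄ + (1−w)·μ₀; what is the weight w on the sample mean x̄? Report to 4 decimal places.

For Normal data with known variance σ², a Normal(μ₀, σ₀²) prior on μ is conjugate. Posterior precision = 1/σ₀² + n/σ²; posterior mean is the precision-weighted average of μ₀ and x̄.
σ₀² = 14.42² = 207.9364, σ² = 3.41² = 11.6281. Prior precision 1/σ₀² = 1/207.9364; data precision n/σ² = 12/11.6281.
w = (n/σ²)/(1/σ₀² + n/σ²) = n·σ₀²/(σ² + n·σ₀²) = 12·207.9364/(11.6281 + 12·207.9364) = 2495.2368/2506.8649 = 0.9954.

0.9954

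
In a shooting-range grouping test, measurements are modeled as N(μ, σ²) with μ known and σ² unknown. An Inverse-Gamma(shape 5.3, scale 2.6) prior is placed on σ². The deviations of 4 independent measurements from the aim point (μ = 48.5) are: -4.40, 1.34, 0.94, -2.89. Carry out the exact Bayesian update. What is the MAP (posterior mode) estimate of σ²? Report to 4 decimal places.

With known mean μ and an Inverse-Gamma(α, β) prior on σ², the Normal likelihood is conjugate: posterior is Inv-Gamma(α + n/2, β + Σ(xᵢ−μ)²/2).
Σ(xᵢ−μ)² = (-4.40)² + (1.34)² + (0.94)² + (-2.89)² = 30.3913.
Posterior: Inv-Gamma(5.3 + 4/2, 2.6 + 30.3913/2) = Inv-Gamma(7.30, 17.79565).
Mode = β/(α+1) = 17.79565/8.30 = 2.1441.

2.1441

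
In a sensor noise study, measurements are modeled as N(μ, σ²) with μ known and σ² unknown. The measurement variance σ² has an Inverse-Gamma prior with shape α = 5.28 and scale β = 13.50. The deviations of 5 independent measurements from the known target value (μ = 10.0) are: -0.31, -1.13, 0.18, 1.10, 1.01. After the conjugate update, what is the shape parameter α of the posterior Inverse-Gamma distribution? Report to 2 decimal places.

7.78

With known mean μ and an Inverse-Gamma(α, β) prior on σ², the Normal likelihood is conjugate: posterior is Inv-Gamma(α + n/2, β + Σ(xᵢ−μ)²/2).
Σ(xᵢ−μ)² = (-0.31)² + (-1.13)² + (0.18)² + (1.10)² + (1.01)² = 3.6355.
Posterior: Inv-Gamma(5.28 + 5/2, 13.50 + 3.6355/2) = Inv-Gamma(7.78, 15.31775).
Posterior α = 7.78.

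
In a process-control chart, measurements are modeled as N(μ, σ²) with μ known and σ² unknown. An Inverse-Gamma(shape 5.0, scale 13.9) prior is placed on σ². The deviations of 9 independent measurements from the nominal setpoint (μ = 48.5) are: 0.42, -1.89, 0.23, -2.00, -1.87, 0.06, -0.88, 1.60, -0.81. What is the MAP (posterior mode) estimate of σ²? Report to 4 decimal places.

2.0520

With known mean μ and an Inverse-Gamma(α, β) prior on σ², the Normal likelihood is conjugate: posterior is Inv-Gamma(α + n/2, β + Σ(xᵢ−μ)²/2).
Σ(xᵢ−μ)² = (0.42)² + (-1.89)² + (0.23)² + (-2.00)² + (-1.87)² + (0.06)² + (-0.88)² + (1.60)² + (-0.81)² = 15.2924.
Posterior: Inv-Gamma(5.0 + 9/2, 13.9 + 15.2924/2) = Inv-Gamma(9.50, 21.54620).
Mode = β/(α+1) = 21.54620/10.50 = 2.0520.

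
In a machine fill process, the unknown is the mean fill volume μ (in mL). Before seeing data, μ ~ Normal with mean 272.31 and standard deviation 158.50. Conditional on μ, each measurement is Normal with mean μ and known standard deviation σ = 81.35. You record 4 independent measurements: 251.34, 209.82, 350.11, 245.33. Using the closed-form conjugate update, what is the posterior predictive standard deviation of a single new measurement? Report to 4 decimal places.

For Normal data with known variance σ², a Normal(μ₀, σ₀²) prior on μ is conjugate. Posterior precision = 1/σ₀² + n/σ²; posterior mean is the precision-weighted average of μ₀ and x̄.
σ₀² = 158.50² = 25122.25, σ² = 81.35² = 6617.8225; σ² + n·σ₀² = 6617.8225 + 4·25122.25 = 107106.8225.
Posterior precision = 1/σ₀² + n/σ² = 1/25122.25 + 4/6617.8225 = (σ² + n·σ₀²)/(σ₀²σ²) = 107106.8225/(25122.25·6617.8225); posterior variance σₙ² = σ₀²σ²/(σ² + n·σ₀²) = 25122.25·6617.8225/107106.8225 = 1552.231571.
Predictive variance for one new observation = σₙ² + σ² = 25122.25·6617.8225/107106.8225 + 6617.8225 = σ²·(σ₀² + 107106.8225)/107106.8225 = 6617.8225·132229.0725/107106.8225 = 8170.054071; SD = √(6617.8225·132229.0725/107106.8225) = 90.3884.

90.3884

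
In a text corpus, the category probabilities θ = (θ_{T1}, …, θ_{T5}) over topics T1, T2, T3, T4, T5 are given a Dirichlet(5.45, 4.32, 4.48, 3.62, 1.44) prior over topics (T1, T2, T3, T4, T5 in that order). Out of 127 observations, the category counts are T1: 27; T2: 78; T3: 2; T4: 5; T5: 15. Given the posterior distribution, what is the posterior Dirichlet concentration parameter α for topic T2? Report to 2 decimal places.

82.32

The Dirichlet prior is conjugate to the Multinomial likelihood: each posterior αⱼ = prior αⱼ + observed count nⱼ.
Posterior concentration: (32.45, 82.32, 6.48, 8.62, 16.44), total = 146.31.
α_{T2} = 4.32 + 78 = 82.32.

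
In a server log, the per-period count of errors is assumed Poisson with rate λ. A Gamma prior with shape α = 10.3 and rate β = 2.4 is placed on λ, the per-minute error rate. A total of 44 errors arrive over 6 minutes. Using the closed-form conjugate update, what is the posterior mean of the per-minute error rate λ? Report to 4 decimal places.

With a Gamma(shape α, rate β) prior, the Poisson likelihood is conjugate: the posterior is Gamma(α + ΣXᵢ, β + n).
Posterior: Gamma(α+S, β+n) = Gamma(10.3+44, 2.4+6) = Gamma(54.3, 8.4).
Posterior mean = α/β = 54.3/8.4 = 6.4643.

6.4643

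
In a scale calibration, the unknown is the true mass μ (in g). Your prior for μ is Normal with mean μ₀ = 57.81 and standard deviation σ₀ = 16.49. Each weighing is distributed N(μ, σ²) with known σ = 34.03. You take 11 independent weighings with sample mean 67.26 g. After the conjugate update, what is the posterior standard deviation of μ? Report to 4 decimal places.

8.7117

For Normal data with known variance σ², a Normal(μ₀, σ₀²) prior on μ is conjugate. Posterior precision = 1/σ₀² + n/σ²; posterior mean is the precision-weighted average of μ₀ and x̄.
σ₀² = 16.49² = 271.9201, σ² = 34.03² = 1158.0409; σ² + n·σ₀² = 1158.0409 + 11·271.9201 = 4149.162.
Posterior precision = 1/σ₀² + n/σ² = 1/271.9201 + 11/1158.0409 = (σ² + n·σ₀²)/(σ₀²σ²) = 4149.162/(271.9201·1158.0409); posterior variance σₙ² = σ₀²σ²/(σ² + n·σ₀²) = 271.9201·1158.0409/4149.162 = 75.893541.
Posterior SD = √σₙ² = √(271.9201·1158.0409/4149.162) = 8.7117.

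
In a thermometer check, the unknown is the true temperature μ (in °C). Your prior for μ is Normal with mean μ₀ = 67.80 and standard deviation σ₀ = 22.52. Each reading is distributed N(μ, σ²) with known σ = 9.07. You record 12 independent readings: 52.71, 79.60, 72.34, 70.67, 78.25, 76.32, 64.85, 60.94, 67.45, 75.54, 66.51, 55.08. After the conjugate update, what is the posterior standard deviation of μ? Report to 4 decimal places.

2.6008

For Normal data with known variance σ², a Normal(μ₀, σ₀²) prior on μ is conjugate. Posterior precision = 1/σ₀² + n/σ²; posterior mean is the precision-weighted average of μ₀ and x̄.
σ₀² = 22.52² = 507.1504, σ² = 9.07² = 82.2649; σ² + n·σ₀² = 82.2649 + 12·507.1504 = 6168.0697.
Posterior precision = 1/σ₀² + n/σ² = 1/507.1504 + 12/82.2649 = (σ² + n·σ₀²)/(σ₀²σ²) = 6168.0697/(507.1504·82.2649); posterior variance σₙ² = σ₀²σ²/(σ² + n·σ₀²) = 507.1504·82.2649/6168.0697 = 6.763976.
Posterior SD = √σₙ² = √(507.1504·82.2649/6168.0697) = 2.6008.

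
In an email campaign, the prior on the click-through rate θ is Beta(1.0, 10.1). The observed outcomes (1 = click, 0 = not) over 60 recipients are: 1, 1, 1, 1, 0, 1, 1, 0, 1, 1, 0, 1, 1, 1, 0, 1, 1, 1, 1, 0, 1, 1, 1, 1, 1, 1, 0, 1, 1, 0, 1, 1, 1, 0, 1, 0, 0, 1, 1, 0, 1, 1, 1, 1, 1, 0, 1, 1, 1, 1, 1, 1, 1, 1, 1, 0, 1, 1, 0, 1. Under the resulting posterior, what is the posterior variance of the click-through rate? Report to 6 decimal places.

The Beta prior is conjugate to a Binomial/Bernoulli likelihood; the update adds successes to α and failures to β.
Posterior: Beta(α+k, β+n−k) = Beta(1.0+46, 10.1+14) = Beta(47.0, 24.1).
Var = αβ/((α+β)²(α+β+1)) = 47.0·24.1/(71.1²·72.1) = 0.003108.

0.003108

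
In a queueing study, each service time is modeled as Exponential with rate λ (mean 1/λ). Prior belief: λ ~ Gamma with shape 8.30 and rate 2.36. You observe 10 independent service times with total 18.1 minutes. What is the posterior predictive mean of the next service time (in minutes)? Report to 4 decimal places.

With a Gamma(shape α, rate β) prior on the exponential rate λ, the posterior after n observations with total T = Σxᵢ is Gamma(α+n, β+T).
Posterior: Gamma(8.30+10, 2.36+18.1) = Gamma(18.30, 20.46).
The predictive distribution for the next observation is Lomax; its mean is β/(α−1) = 20.46/17.30 = 1.1827.

1.1827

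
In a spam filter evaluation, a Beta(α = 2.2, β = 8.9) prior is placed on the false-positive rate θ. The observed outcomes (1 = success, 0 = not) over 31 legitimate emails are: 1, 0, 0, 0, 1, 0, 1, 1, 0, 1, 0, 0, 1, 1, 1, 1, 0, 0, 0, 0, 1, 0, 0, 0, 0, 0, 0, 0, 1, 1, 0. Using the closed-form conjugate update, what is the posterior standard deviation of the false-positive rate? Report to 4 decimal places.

0.0720

The Beta prior is conjugate to a Binomial/Bernoulli likelihood; the update adds successes to α and failures to β.
Posterior: Beta(α+k, β+n−k) = Beta(2.2+12, 8.9+19) = Beta(14.2, 27.9).
Var = αβ/((α+β)²(α+β+1)) = 14.2·27.9/(42.1²·43.1) = 0.00518622; SD = √0.00518622 = 0.0720.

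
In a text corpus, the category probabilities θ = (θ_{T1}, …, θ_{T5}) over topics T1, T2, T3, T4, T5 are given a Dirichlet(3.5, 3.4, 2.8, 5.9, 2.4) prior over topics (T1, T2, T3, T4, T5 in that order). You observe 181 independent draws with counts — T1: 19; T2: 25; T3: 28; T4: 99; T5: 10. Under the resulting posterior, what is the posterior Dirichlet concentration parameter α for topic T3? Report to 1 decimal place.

30.8

The Dirichlet prior is conjugate to the Multinomial likelihood: each posterior αⱼ = prior αⱼ + observed count nⱼ.
Posterior concentration: (22.5, 28.4, 30.8, 104.9, 12.4), total = 199.0.
α_{T3} = 2.8 + 28 = 30.8.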